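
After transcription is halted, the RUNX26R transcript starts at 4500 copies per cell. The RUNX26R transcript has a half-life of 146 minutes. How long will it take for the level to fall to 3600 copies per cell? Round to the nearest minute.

47 minutes

Fraction remaining = 3600/4500 ≈ 0.8.
n = log₂(4500/3600) = ln(1.25)/ln 2 ≈ 0.32193 half-lives.
t = n × t½ = 0.32193 × 146 ≈ 47.002 minutes.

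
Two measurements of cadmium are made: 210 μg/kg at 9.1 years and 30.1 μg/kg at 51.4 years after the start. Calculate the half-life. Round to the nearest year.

15 years

Over Δt = 51.4 − 9.1 = 42.3 years, the level fell by a factor of 210/30.1 ≈ 6.9767.
n = log₂(6.9767) ≈ 2.8026 half-lives, so t½ = 42.3/2.8026 ≈ 15.093 years.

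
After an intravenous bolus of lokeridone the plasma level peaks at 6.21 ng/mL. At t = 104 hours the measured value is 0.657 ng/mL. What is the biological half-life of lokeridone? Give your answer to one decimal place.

A/A₀ = 0.657/6.21 ≈ 0.1058.
n = log₂(9.4521) ≈ 3.2406 half-lives elapsed in 104 hours.
t½ = 104/3.2406 ≈ 32.093 hours.

32.1 hours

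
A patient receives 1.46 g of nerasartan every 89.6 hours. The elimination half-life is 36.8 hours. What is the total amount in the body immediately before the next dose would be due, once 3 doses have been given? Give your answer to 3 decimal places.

The 3 doses were given 268.8, 179.2, 89.6 hours ago.
Total = 1.46·(1/2)^(268.8/36.8) + 1.46·(1/2)^(179.2/36.8) + 1.46·(1/2)^(89.6/36.8)
      = 0.0092369 + 0.049942 + 0.27003 ≈ 0.32921 g.

0.329 g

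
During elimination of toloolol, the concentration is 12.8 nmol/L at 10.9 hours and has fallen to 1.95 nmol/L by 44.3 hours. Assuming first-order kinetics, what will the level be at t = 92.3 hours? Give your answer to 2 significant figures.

0.13 nmol/L

Over Δt = 44.3 − 10.9 = 33.4 hours, the level fell by a factor of 12.8/1.95 ≈ 6.5641.
n = log₂(6.5641) ≈ 2.7146 half-lives, so t½ = 33.4/2.7146 ≈ 12.304 hours.
From t = 44.3 to t = 92.3: 1.95 × (1/2)^((92.3−44.3)/12.304) ≈ 0.13051 nmol/L.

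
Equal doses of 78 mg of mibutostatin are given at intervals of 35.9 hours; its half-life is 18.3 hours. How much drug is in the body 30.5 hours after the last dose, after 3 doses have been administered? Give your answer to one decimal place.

32.5 mg

The 3 doses were given 102.3, 66.4, 30.5 hours ago.
Total = 78·(1/2)^(102.3/18.3) + 78·(1/2)^(66.4/18.3) + 78·(1/2)^(30.5/18.3)
      = 1.6192 + 6.3071 + 24.568 ≈ 32.495 mg.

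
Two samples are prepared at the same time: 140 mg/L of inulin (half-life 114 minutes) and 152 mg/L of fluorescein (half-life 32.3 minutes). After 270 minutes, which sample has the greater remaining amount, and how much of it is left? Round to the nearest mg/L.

inulin, 27 mg/L

inulin: 140 × (1/2)^2.3684 ≈ 27.112 mg/L.
fluorescein: 152 × (1/2)^8.3591 ≈ 0.46291 mg/L.
Inulin has more remaining, at ≈ 27.112 mg/L.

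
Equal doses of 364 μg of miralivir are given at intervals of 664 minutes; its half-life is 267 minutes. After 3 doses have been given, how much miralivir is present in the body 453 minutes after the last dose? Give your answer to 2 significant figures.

The 3 doses were given 1781, 1117, 453 minutes ago.
Total = 364·(1/2)^(1781/267) + 364·(1/2)^(1117/267) + 364·(1/2)^(453/267)
      = 3.5736 + 20.033 + 112.3 ≈ 135.9 μg.

140 μg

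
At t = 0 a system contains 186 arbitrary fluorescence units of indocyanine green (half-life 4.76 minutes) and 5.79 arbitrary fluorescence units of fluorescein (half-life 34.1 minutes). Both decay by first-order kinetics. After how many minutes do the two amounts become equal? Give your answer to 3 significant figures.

27.7 minutes

Set 186·(1/2)^(t/4.76) = 5.79·(1/2)^(t/34.1).
Taking log₂: log₂(186/5.79) = t·(1/4.76 − 1/34.1).
log₂(32.124) = 5.0056; 1/4.76 − 1/34.1 = 0.18076.
t = 5.0056 / 0.18076 ≈ 27.692 minutes.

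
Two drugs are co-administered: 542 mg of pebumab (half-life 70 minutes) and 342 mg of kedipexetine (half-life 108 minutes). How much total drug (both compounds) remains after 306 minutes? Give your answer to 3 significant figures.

pebumab: 542 × (1/2)^(306/70) = 542 × (1/2)^4.3714 ≈ 26.186 mg.
kedipexetine: 342 × (1/2)^(306/108) = 342 × (1/2)^2.8333 ≈ 47.985 mg.
Total = 26.186 + 47.985 ≈ 74.171 mg.

74.2 mg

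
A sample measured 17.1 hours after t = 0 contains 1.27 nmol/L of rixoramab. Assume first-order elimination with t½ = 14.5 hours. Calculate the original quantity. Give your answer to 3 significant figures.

2.88 nmol/L

Number of half-lives elapsed: n = 17.1/14.5 ≈ 1.1793.
A₀ = A × 2^n = 1.27 × 2^1.1793 = 1.27 × 2.2647 ≈ 2.8761 nmol/L.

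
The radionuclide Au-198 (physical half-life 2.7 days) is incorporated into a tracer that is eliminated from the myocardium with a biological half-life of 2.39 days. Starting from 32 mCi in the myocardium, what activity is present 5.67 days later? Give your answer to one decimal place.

1.4 mCi

1/t_eff = 1/t_phys + 1/t_biol = 1/2.7 + 1/2.39 = 0.78878 per day.
t_eff = 2.7 × 2.39 / (2.7 + 2.39) ≈ 1.2678 days.
Remaining = 32 × (1/2)^(5.67/1.2678) = 32 × (1/2)^4.4724 ≈ 1.4415 mCi.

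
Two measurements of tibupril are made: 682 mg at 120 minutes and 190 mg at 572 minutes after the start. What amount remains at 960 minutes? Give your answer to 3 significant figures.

Over Δt = 572 − 120 = 452 minutes, the level fell by a factor of 682/190 ≈ 3.5895.
n = log₂(3.5895) ≈ 1.8438 half-lives, so t½ = 452/1.8438 ≈ 245.15 minutes.
From t = 572 to t = 960: 190 × (1/2)^((960−572)/245.15) ≈ 63.432 mg.

63.4 mg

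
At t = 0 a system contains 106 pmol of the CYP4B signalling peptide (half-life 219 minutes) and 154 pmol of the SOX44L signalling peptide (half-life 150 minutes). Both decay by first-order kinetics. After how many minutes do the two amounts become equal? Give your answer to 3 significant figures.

Set 106·(1/2)^(t/219) = 154·(1/2)^(t/150).
Taking log₂: log₂(106/154) = t·(1/219 − 1/150).
log₂(0.68831) = -0.53887; 1/219 − 1/150 = -0.0021005.
t = -0.53887 / -0.0021005 ≈ 256.55 minutes.

257 minutes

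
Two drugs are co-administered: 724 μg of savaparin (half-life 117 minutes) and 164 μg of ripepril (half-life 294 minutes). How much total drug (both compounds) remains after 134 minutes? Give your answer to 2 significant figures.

savaparin: 724 × (1/2)^(134/117) = 724 × (1/2)^1.1453 ≈ 327.32 μg.
ripepril: 164 × (1/2)^(134/294) = 164 × (1/2)^0.45578 ≈ 119.57 μg.
Total = 327.32 + 119.57 ≈ 446.89 μg.

450 μg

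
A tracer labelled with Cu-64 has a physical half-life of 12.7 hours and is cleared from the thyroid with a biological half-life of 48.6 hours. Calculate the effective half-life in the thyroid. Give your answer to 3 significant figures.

1/t_eff = 1/t_phys + 1/t_biol = 1/12.7 + 1/48.6 = 0.099316 per hour.
t_eff = 12.7 × 48.6 / (12.7 + 48.6) ≈ 10.069 hours.

10.1 hours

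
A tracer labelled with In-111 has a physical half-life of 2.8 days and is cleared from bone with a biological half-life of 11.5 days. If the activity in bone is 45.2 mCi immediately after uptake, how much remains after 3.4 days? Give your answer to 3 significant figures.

15.9 mCi

1/t_eff = 1/t_phys + 1/t_biol = 1/2.8 + 1/11.5 = 0.4441 per day.
t_eff = 2.8 × 11.5 / (2.8 + 11.5) ≈ 2.2517 days.
Remaining = 45.2 × (1/2)^(3.4/2.2517) = 45.2 × (1/2)^1.5099 ≈ 15.871 mCi.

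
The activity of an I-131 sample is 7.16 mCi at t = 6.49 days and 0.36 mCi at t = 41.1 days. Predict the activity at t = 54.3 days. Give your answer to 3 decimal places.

Over Δt = 41.1 − 6.49 = 34.61 days, the level fell by a factor of 7.16/0.36 ≈ 19.889.
n = log₂(19.889) ≈ 4.3139 half-lives, so t½ = 34.61/4.3139 ≈ 8.0229 days.
From t = 41.1 to t = 54.3: 0.36 × (1/2)^((54.3−41.1)/8.0229) ≈ 0.11509 mCi.

0.115 mCi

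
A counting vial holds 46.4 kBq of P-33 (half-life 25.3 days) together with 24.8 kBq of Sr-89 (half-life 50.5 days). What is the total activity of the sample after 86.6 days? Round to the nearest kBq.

12 kBq

P-33: 46.4 × (1/2)^(86.6/25.3) = 46.4 × (1/2)^3.4229 ≈ 4.3263 kBq.
Sr-89: 24.8 × (1/2)^(86.6/50.5) = 24.8 × (1/2)^1.7149 ≈ 7.5549 kBq.
Total = 4.3263 + 7.5549 ≈ 11.881 kBq.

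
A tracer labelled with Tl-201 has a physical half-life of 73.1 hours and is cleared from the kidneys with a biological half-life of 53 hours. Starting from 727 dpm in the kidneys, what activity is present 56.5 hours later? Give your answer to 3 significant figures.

203 dpm

1/t_eff = 1/t_phys + 1/t_biol = 1/73.1 + 1/53 = 0.032548 per hour.
t_eff = 73.1 × 53 / (73.1 + 53) ≈ 30.724 hours.
Remaining = 727 × (1/2)^(56.5/30.724) = 727 × (1/2)^1.839 ≈ 203.21 dpm.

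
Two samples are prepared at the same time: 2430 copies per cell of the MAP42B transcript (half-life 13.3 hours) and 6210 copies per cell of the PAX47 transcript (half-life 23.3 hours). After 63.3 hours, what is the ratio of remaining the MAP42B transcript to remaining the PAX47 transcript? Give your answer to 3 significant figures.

0.0950

MAP42B transcript: 2430 × (1/2)^(63.3/13.3) = 2430 × (1/2)^4.7594 ≈ 89.719 copies per cell.
PAX47 transcript: 6210 × (1/2)^(63.3/23.3) = 6210 × (1/2)^2.7167 ≈ 944.65 copies per cell.
Ratio ≈ 89.719 / 944.65 ≈ 0.094976.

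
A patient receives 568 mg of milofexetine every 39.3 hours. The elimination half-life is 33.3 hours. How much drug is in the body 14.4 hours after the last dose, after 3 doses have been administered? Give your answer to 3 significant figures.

689 mg

The 3 doses were given 93, 53.7, 14.4 hours ago.
Total = 568·(1/2)^(93/33.3) + 568·(1/2)^(53.7/33.3) + 568·(1/2)^(14.4/33.3)
      = 81.966 + 185.74 + 420.89 ≈ 688.6 mg.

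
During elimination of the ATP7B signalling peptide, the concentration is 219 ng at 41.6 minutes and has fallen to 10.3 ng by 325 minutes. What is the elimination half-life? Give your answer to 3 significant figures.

Over Δt = 325 − 41.6 = 283.4 minutes, the level fell by a factor of 219/10.3 ≈ 21.262.
n = log₂(21.262) ≈ 4.4102 half-lives, so t½ = 283.4/4.4102 ≈ 64.26 minutes.

64.3 minutes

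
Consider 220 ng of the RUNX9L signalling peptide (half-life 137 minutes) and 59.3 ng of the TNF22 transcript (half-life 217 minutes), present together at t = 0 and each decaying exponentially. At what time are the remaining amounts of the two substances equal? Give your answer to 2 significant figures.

700 minutes

Set 220·(1/2)^(t/137) = 59.3·(1/2)^(t/217).
Taking log₂: log₂(220/59.3) = t·(1/137 − 1/217).
log₂(3.7099) = 1.8914; 1/137 − 1/217 = 0.002691.
t = 1.8914 / 0.002691 ≈ 702.87 minutes.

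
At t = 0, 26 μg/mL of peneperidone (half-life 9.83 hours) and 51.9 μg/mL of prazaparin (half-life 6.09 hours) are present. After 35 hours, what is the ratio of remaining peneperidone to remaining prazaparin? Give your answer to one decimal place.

peneperidone: 26 × (1/2)^(35/9.83) = 26 × (1/2)^3.5605 ≈ 2.2037 μg/mL.
prazaparin: 51.9 × (1/2)^(35/6.09) = 51.9 × (1/2)^5.7471 ≈ 0.9663 μg/mL.
Ratio ≈ 2.2037 / 0.9663 ≈ 2.2805.

2.3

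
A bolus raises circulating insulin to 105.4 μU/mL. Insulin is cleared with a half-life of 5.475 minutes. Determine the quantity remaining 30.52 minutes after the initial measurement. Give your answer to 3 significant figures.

Number of half-lives: n = 30.52/5.475 ≈ 5.5744.
Remaining = 105.4 × (1/2)^5.5744 = 105.4 × 0.020986 ≈ 2.2119 μU/mL.

2.21 μU/mL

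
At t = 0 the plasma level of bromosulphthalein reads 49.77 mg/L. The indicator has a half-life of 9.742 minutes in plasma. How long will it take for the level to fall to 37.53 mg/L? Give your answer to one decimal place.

4.0 minutes

Fraction remaining = 37.53/49.77 ≈ 0.75407.
n = log₂(49.77/37.53) = ln(1.3261)/ln 2 ≈ 0.40723 half-lives.
t = n × t½ = 0.40723 × 9.742 ≈ 3.9673 minutes.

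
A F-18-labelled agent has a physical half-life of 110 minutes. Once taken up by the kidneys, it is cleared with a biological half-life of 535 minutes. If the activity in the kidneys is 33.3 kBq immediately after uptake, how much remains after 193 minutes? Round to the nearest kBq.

1/t_eff = 1/t_phys + 1/t_biol = 1/110 + 1/535 = 0.01096 per minute.
t_eff = 110 × 535 / (110 + 535) ≈ 91.24 minutes.
Remaining = 33.3 × (1/2)^(193/91.24) = 33.3 × (1/2)^2.1153 ≈ 7.6856 kBq.

8 kBq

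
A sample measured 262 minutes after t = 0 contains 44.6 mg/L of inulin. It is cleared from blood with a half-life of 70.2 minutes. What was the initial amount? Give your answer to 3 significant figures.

Number of half-lives elapsed: n = 262/70.2 ≈ 3.7322.
A₀ = A × 2^n = 44.6 × 2^3.7322 = 44.6 × 13.289 ≈ 592.7 mg/L.

593 mg/L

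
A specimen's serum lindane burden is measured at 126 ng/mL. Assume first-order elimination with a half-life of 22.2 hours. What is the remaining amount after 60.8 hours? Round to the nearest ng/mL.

19 ng/mL

Number of half-lives: n = 60.8/22.2 ≈ 2.7387.
Remaining = 126 × (1/2)^2.7387 = 126 × 0.14982 ≈ 18.877 ng/mL.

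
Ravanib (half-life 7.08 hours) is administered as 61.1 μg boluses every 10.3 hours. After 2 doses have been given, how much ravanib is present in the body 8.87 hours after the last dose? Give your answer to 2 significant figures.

The 2 doses were given 19.17, 8.87 hours ago.
Total = 61.1·(1/2)^(19.17/7.08) + 61.1·(1/2)^(8.87/7.08)
      = 9.3533 + 25.639 ≈ 34.992 μg.

35 μg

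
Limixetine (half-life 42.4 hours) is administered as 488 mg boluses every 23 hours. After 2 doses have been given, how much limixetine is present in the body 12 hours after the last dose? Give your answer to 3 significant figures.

676 mg

The 2 doses were given 35, 12 hours ago.
Total = 488·(1/2)^(35/42.4) + 488·(1/2)^(12/42.4)
      = 275.38 + 401.07 ≈ 676.45 mg.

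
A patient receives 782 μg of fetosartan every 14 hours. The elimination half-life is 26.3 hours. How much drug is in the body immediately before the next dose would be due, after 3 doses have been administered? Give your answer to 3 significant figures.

1170 μg

The 3 doses were given 42, 28, 14 hours ago.
Total = 782·(1/2)^(42/26.3) + 782·(1/2)^(28/26.3) + 782·(1/2)^(14/26.3)
      = 258.51 + 373.87 + 540.71 ≈ 1173.1 μg.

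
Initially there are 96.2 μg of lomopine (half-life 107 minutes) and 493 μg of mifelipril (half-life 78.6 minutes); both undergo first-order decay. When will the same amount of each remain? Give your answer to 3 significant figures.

698 minutes

Set 96.2·(1/2)^(t/107) = 493·(1/2)^(t/78.6).
Taking log₂: log₂(96.2/493) = t·(1/107 − 1/78.6).
log₂(0.19513) = -2.3575; 1/107 − 1/78.6 = -0.0033769.
t = -2.3575 / -0.0033769 ≈ 698.13 minutes.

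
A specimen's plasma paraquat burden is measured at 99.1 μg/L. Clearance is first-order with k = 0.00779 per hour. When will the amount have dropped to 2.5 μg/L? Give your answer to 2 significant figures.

470 hours

t½ = ln 2 / k = 0.69315 / 0.00779 ≈ 88.979 hours.
Fraction remaining = 2.5/99.1 ≈ 0.025227.
n = log₂(99.1/2.5) = ln(39.64)/ln 2 ≈ 5.3089 half-lives.
t = n × t½ = 5.3089 × 88.979 ≈ 472.38 hours.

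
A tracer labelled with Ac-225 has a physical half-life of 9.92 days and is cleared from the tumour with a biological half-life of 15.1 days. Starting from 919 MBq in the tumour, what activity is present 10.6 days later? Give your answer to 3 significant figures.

1/t_eff = 1/t_phys + 1/t_biol = 1/9.92 + 1/15.1 = 0.16703 per day.
t_eff = 9.92 × 15.1 / (9.92 + 15.1) ≈ 5.9869 days.
Remaining = 919 × (1/2)^(10.6/5.9869) = 919 × (1/2)^1.7705 ≈ 269.36 MBq.

269 MBq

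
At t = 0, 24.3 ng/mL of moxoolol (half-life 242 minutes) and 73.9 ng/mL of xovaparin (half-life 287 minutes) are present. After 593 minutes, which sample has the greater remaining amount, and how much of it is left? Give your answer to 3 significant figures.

xovaparin, 17.6 ng/mL

moxoolol: 24.3 × (1/2)^2.4504 ≈ 4.4459 ng/mL.
xovaparin: 73.9 × (1/2)^2.0662 ≈ 17.646 ng/mL.
Xovaparin has more remaining, at ≈ 17.646 ng/mL.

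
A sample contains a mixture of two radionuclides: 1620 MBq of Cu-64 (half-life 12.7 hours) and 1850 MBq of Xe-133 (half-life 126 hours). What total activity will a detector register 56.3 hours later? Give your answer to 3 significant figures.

1430 MBq

Cu-64: 1620 × (1/2)^(56.3/12.7) = 1620 × (1/2)^4.4331 ≈ 74.994 MBq.
Xe-133: 1850 × (1/2)^(56.3/126) = 1850 × (1/2)^0.44683 ≈ 1357.3 MBq.
Total = 74.994 + 1357.3 ≈ 1432.3 MBq.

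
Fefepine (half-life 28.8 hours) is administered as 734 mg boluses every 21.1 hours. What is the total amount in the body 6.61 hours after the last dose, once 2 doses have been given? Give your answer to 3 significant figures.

The 2 doses were given 27.71, 6.61 hours ago.
Total = 734·(1/2)^(27.71/28.8) + 734·(1/2)^(6.61/28.8)
      = 376.76 + 626.04 ≈ 1002.8 mg.

1000 mg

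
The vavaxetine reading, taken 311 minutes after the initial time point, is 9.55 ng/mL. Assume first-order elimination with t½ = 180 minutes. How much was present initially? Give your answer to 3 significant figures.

Number of half-lives elapsed: n = 311/180 ≈ 1.7278.
A₀ = A × 2^n = 9.55 × 2^1.7278 = 9.55 × 3.3122 ≈ 31.631 ng/mL.

31.6 ng/mL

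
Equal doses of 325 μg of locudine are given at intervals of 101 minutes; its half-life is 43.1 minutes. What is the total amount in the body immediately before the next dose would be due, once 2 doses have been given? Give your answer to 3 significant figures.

The 2 doses were given 202, 101 minutes ago.
Total = 325·(1/2)^(202/43.1) + 325·(1/2)^(101/43.1)
      = 12.619 + 64.04 ≈ 76.659 μg.

76.7 μg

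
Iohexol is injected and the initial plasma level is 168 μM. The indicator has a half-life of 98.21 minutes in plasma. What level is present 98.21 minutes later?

84 μM

Elapsed time is 1 half-life (98.21/98.21).
Each half-life halves the amount: 168 × (1/2)^1 = 168/2 = 84 μM.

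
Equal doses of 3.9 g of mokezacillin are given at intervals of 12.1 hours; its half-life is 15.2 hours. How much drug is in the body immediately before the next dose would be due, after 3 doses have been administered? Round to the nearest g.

The 3 doses were given 36.3, 24.2, 12.1 hours ago.
Total = 3.9·(1/2)^(36.3/15.2) + 3.9·(1/2)^(24.2/15.2) + 3.9·(1/2)^(12.1/15.2)
      = 0.745 + 1.2936 + 2.2461 ≈ 4.2847 g.

4 g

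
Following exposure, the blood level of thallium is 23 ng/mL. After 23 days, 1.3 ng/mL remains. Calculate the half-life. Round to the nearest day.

A/A₀ = 1.3/23 ≈ 0.056522.
n = log₂(17.692) ≈ 4.1451 half-lives elapsed in 23 days.
t½ = 23/4.1451 ≈ 5.5488 days.

6 days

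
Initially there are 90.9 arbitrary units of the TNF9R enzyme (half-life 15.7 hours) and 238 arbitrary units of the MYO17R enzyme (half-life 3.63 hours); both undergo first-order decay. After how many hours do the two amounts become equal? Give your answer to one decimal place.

6.6 hours

Set 90.9·(1/2)^(t/15.7) = 238·(1/2)^(t/3.63).
Taking log₂: log₂(90.9/238) = t·(1/15.7 − 1/3.63).
log₂(0.38193) = -1.3886; 1/15.7 − 1/3.63 = -0.21179.
t = -1.3886 / -0.21179 ≈ 6.5566 hours.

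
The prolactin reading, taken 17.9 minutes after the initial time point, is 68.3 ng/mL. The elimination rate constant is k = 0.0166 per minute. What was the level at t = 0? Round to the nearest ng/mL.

t½ = ln 2 / k = 0.69315 / 0.0166 ≈ 41.756 minutes.
Number of half-lives elapsed: n = 17.9/41.756 ≈ 0.42868.
A₀ = A × 2^n = 68.3 × 2^0.42868 = 68.3 × 1.346 ≈ 91.932 ng/mL.

92 ng/mL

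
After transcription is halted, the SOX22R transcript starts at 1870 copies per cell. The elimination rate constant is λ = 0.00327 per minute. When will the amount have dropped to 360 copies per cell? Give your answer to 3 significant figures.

504 minutes

t½ = ln 2 / λ = 0.69315 / 0.00327 ≈ 211.97 minutes.
Fraction remaining = 360/1870 ≈ 0.19251.
n = log₂(1870/360) = ln(5.1944)/ln 2 ≈ 2.377 half-lives.
t = n × t½ = 2.377 × 211.97 ≈ 503.85 minutes.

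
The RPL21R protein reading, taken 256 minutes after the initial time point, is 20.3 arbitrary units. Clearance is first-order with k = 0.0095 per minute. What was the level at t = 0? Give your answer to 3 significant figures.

t½ = ln 2 / k = 0.69315 / 0.0095 ≈ 72.963 minutes.
Number of half-lives elapsed: n = 256/72.963 ≈ 3.5086.
A₀ = A × 2^n = 20.3 × 2^3.5086 = 20.3 × 11.382 ≈ 231.05 arbitrary units.

231 arbitrary units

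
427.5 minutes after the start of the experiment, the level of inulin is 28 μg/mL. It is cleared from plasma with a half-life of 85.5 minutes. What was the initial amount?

Number of half-lives elapsed: n = 427.5/85.5 ≈ 5.
A₀ = A × 2^n = 28 × 2^5 = 28 × 32 ≈ 896 μg/mL.

896 μg/mL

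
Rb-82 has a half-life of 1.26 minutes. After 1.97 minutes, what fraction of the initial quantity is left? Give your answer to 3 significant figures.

0.338

n = 1.97/1.26 ≈ 1.5635 half-lives.
Fraction remaining = (1/2)^1.5635 ≈ 0.33833.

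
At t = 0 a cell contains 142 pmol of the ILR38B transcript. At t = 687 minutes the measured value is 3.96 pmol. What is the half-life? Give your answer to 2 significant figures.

130 minutes

A/A₀ = 3.96/142 ≈ 0.027887.
n = log₂(35.859) ≈ 5.1642 half-lives elapsed in 687 minutes.
t½ = 687/5.1642 ≈ 133.03 minutes.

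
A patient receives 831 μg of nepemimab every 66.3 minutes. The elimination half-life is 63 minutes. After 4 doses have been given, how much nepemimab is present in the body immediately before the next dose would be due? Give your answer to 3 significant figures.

732 μg

The 4 doses were given 265.2, 198.9, 132.6, 66.3 minutes ago.
Total = 831·(1/2)^(265.2/63) + 831·(1/2)^(198.9/63) + 831·(1/2)^(132.6/63) + 831·(1/2)^(66.3/63)
      = 44.917 + 93.155 + 193.2 + 400.68 ≈ 731.96 μg.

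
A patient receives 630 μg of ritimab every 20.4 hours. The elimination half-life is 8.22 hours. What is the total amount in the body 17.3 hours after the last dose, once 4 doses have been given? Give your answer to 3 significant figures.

178 μg

The 4 doses were given 78.5, 58.1, 37.7, 17.3 hours ago.
Total = 630·(1/2)^(78.5/8.22) + 630·(1/2)^(58.1/8.22) + 630·(1/2)^(37.7/8.22) + 630·(1/2)^(17.3/8.22)
      = 0.84051 + 4.6949 + 26.224 + 146.48 ≈ 178.24 μg.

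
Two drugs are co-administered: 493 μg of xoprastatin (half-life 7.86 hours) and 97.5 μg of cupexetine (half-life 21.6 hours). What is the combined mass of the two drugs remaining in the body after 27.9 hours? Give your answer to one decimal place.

81.9 μg

xoprastatin: 493 × (1/2)^(27.9/7.86) = 493 × (1/2)^3.5496 ≈ 42.102 μg.
cupexetine: 97.5 × (1/2)^(27.9/21.6) = 97.5 × (1/2)^1.2917 ≈ 39.827 μg.
Total = 42.102 + 39.827 ≈ 81.929 μg.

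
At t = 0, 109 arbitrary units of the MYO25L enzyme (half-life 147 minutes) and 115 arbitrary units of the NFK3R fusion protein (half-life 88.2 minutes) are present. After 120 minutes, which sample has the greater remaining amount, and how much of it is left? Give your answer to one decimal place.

MYO25L enzyme, 61.9 arbitrary units

MYO25L enzyme: 109 × (1/2)^0.81633 ≈ 61.9 arbitrary units.
NFK3R fusion protein: 115 × (1/2)^1.3605 ≈ 44.785 arbitrary units.
MYO25L enzyme has more remaining, at ≈ 61.9 arbitrary units.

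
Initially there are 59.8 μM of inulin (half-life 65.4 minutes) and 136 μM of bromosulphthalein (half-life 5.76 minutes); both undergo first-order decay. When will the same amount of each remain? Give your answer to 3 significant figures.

7.49 minutes

Set 59.8·(1/2)^(t/65.4) = 136·(1/2)^(t/5.76).
Taking log₂: log₂(59.8/136) = t·(1/65.4 − 1/5.76).
log₂(0.43971) = -1.1854; 1/65.4 − 1/5.76 = -0.15832.
t = -1.1854 / -0.15832 ≈ 7.4873 minutes.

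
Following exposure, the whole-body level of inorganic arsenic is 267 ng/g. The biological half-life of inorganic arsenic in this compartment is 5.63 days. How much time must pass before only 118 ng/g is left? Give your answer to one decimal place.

Fraction remaining = 118/267 ≈ 0.44195.
n = log₂(267/118) = ln(2.2627)/ln 2 ≈ 1.1781 half-lives.
t = n × t½ = 1.1781 × 5.63 ≈ 6.6324 days.

6.6 days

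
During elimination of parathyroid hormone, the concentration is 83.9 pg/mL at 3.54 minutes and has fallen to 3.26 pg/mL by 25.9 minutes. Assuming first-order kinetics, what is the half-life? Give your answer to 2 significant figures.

4.8 minutes

Over Δt = 25.9 − 3.54 = 22.36 minutes, the level fell by a factor of 83.9/3.26 ≈ 25.736.
n = log₂(25.736) ≈ 4.6857 half-lives, so t½ = 22.36/4.6857 ≈ 4.7719 minutes.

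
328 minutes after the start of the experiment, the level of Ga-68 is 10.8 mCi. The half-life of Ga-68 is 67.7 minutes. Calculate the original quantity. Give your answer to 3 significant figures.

310 mCi

Number of half-lives elapsed: n = 328/67.7 ≈ 4.8449.
A₀ = A × 2^n = 10.8 × 2^4.8449 = 10.8 × 28.738 ≈ 310.37 mCi.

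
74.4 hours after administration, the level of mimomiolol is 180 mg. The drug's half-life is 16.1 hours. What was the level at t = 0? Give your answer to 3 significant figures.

Number of half-lives elapsed: n = 74.4/16.1 ≈ 4.6211.
A₀ = A × 2^n = 180 × 2^4.6211 = 180 × 24.609 ≈ 4429.6 mg.

4430 mg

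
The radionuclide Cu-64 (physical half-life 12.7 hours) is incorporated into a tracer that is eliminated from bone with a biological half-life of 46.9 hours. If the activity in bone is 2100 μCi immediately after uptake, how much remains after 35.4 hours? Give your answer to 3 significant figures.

1/t_eff = 1/t_phys + 1/t_biol = 1/12.7 + 1/46.9 = 0.10006 per hour.
t_eff = 12.7 × 46.9 / (12.7 + 46.9) ≈ 9.9938 hours.
Remaining = 2100 × (1/2)^(35.4/9.9938) = 2100 × (1/2)^3.5422 ≈ 180.26 μCi.

180 μCi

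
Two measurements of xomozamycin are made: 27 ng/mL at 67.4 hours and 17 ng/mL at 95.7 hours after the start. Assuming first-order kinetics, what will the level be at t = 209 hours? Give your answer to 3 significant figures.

2.67 ng/mL

Over Δt = 95.7 − 67.4 = 28.3 hours, the level fell by a factor of 27/17 ≈ 1.5882.
n = log₂(1.5882) ≈ 0.66742 half-lives, so t½ = 28.3/0.66742 ≈ 42.402 hours.
From t = 95.7 to t = 209: 17 × (1/2)^((209−95.7)/42.402) ≈ 2.6673 ng/mL.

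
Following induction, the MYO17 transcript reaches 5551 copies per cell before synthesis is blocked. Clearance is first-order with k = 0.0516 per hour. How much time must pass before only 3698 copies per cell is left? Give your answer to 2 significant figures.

t½ = ln 2 / k = 0.69315 / 0.0516 ≈ 13.433 hours.
Fraction remaining = 3698/5551 ≈ 0.66619.
n = log₂(5551/3698) = ln(1.5011)/ln 2 ≈ 0.586 half-lives.
t = n × t½ = 0.586 × 13.433 ≈ 7.8718 hours.

7.9 hours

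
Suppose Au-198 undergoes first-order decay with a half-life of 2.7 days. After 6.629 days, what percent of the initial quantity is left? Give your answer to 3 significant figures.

18.2%

n = 6.629/2.7 ≈ 2.4552 half-lives.
Fraction remaining = (1/2)^2.4552 ≈ 0.18235, i.e. 18.235%.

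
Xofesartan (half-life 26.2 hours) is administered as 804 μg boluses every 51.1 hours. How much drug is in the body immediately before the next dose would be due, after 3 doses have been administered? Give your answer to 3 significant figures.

The 3 doses were given 153.3, 102.2, 51.1 hours ago.
Total = 804·(1/2)^(153.3/26.2) + 804·(1/2)^(102.2/26.2) + 804·(1/2)^(51.1/26.2)
      = 13.928 + 53.828 + 208.03 ≈ 275.79 μg.

276 μg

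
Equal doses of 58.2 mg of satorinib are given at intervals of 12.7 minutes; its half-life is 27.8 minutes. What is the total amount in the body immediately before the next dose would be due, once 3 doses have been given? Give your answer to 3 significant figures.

The 3 doses were given 38.1, 25.4, 12.7 minutes ago.
Total = 58.2·(1/2)^(38.1/27.8) + 58.2·(1/2)^(25.4/27.8) + 58.2·(1/2)^(12.7/27.8)
      = 22.509 + 30.895 + 42.404 ≈ 95.807 mg.

95.8 mg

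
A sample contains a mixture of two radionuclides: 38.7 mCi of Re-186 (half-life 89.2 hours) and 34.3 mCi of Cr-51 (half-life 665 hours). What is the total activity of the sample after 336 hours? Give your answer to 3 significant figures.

Re-186: 38.7 × (1/2)^(336/89.2) = 38.7 × (1/2)^3.7668 ≈ 2.8431 mCi.
Cr-51: 34.3 × (1/2)^(336/665) = 34.3 × (1/2)^0.50526 ≈ 24.165 mCi.
Total = 2.8431 + 24.165 ≈ 27.009 mCi.

27.0 mCi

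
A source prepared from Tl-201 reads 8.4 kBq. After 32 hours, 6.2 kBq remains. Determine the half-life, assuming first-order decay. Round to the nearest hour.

A/A₀ = 6.2/8.4 ≈ 0.7381.
n = log₂(1.3548) ≈ 0.43812 half-lives elapsed in 32 hours.
t½ = 32/0.43812 ≈ 73.039 hours.

73 hours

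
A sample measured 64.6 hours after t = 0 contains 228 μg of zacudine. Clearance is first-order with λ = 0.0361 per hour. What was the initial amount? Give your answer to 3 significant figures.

2350 μg

t½ = ln 2 / λ = 0.69315 / 0.0361 ≈ 19.201 hours.
Number of half-lives elapsed: n = 64.6/19.201 ≈ 3.3645.
A₀ = A × 2^n = 228 × 2^3.3645 = 228 × 10.299 ≈ 2348.2 μg.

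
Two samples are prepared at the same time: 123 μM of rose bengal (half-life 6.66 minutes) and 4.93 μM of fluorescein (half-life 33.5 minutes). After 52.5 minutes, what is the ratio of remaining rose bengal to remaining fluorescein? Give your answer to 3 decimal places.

0.313

rose bengal: 123 × (1/2)^(52.5/6.66) = 123 × (1/2)^7.8829 ≈ 0.5211 μM.
fluorescein: 4.93 × (1/2)^(52.5/33.5) = 4.93 × (1/2)^1.5672 ≈ 1.6637 μM.
Ratio ≈ 0.5211 / 1.6637 ≈ 0.31321.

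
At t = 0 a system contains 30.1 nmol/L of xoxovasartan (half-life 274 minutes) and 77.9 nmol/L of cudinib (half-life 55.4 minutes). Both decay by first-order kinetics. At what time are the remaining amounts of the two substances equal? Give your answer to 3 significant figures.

Set 30.1·(1/2)^(t/274) = 77.9·(1/2)^(t/55.4).
Taking log₂: log₂(30.1/77.9) = t·(1/274 − 1/55.4).
log₂(0.38639) = -1.3719; 1/274 − 1/55.4 = -0.014401.
t = -1.3719 / -0.014401 ≈ 95.262 minutes.

95.3 minutes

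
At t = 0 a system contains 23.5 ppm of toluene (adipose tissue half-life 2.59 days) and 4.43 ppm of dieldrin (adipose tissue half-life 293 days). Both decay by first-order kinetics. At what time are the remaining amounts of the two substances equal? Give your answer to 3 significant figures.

6.29 days

Set 23.5·(1/2)^(t/2.59) = 4.43·(1/2)^(t/293).
Taking log₂: log₂(23.5/4.43) = t·(1/2.59 − 1/293).
log₂(5.3047) = 2.4073; 1/2.59 − 1/293 = 0.38269.
t = 2.4073 / 0.38269 ≈ 6.2905 days.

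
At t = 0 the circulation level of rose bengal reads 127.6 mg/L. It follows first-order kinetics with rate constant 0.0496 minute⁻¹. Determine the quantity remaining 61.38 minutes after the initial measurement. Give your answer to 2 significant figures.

6.1 mg/L

t½ = ln 2 / λ = 0.69315 / 0.0496 ≈ 13.975 minutes.
Number of half-lives: n = 61.38/13.975 ≈ 4.3922.
Remaining = 127.6 × (1/2)^4.3922 = 127.6 × 0.047623 ≈ 6.0766 mg/L.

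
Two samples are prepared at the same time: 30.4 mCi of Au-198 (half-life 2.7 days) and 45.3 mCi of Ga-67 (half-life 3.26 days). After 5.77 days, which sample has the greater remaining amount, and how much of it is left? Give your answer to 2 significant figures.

Au-198: 30.4 × (1/2)^2.137 ≈ 6.9113 mCi.
Ga-67: 45.3 × (1/2)^1.7699 ≈ 13.283 mCi.
Ga-67 has more remaining, at ≈ 13.283 mCi.

Ga-67, 13 mCi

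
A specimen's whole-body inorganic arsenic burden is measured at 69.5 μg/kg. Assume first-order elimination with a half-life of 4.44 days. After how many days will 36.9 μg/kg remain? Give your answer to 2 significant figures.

Fraction remaining = 36.9/69.5 ≈ 0.53094.
n = log₂(69.5/36.9) = ln(1.8835)/ln 2 ≈ 0.91339 half-lives.
t = n × t½ = 0.91339 × 4.44 ≈ 4.0555 days.

4.1 days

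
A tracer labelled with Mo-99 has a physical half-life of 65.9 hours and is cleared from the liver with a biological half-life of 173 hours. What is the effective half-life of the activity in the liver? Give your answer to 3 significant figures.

47.7 hours

1/t_eff = 1/t_phys + 1/t_biol = 1/65.9 + 1/173 = 0.020955 per hour.
t_eff = 65.9 × 173 / (65.9 + 173) ≈ 47.722 hours.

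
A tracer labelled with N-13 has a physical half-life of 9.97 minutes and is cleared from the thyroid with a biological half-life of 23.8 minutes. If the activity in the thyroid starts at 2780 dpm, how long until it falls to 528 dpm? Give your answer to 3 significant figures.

16.8 minutes

1/t_eff = 1/t_phys + 1/t_biol = 1/9.97 + 1/23.8 = 0.14232 per minute.
t_eff = 9.97 × 23.8 / (9.97 + 23.8) ≈ 7.0265 minutes.
n = log₂(2780/528) ≈ 2.3965; t = 2.3965 × 7.0265 ≈ 16.839 minutes.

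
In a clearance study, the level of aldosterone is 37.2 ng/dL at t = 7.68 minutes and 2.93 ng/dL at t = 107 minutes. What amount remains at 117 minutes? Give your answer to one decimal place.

2.3 ng/dL

Over Δt = 107 − 7.68 = 99.32 minutes, the level fell by a factor of 37.2/2.93 ≈ 12.696.
n = log₂(12.696) ≈ 3.6663 half-lives, so t½ = 99.32/3.6663 ≈ 27.09 minutes.
From t = 107 to t = 117: 2.93 × (1/2)^((117−107)/27.09) ≈ 2.2685 ng/dL.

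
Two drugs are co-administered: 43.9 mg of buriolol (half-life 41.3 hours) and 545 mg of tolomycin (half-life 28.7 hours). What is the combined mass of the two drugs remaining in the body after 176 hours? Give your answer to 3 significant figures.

buriolol: 43.9 × (1/2)^(176/41.3) = 43.9 × (1/2)^4.2615 ≈ 2.2889 mg.
tolomycin: 545 × (1/2)^(176/28.7) = 545 × (1/2)^6.1324 ≈ 7.7689 mg.
Total = 2.2889 + 7.7689 ≈ 10.058 mg.

10.1 mg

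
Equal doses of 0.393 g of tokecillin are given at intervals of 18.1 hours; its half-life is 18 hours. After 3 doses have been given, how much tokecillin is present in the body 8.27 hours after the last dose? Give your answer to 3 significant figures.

The 3 doses were given 44.47, 26.37, 8.27 hours ago.
Total = 0.393·(1/2)^(44.47/18) + 0.393·(1/2)^(26.37/18) + 0.393·(1/2)^(8.27/18)
      = 0.070906 + 0.14236 + 0.28582 ≈ 0.49908 g.

0.499 g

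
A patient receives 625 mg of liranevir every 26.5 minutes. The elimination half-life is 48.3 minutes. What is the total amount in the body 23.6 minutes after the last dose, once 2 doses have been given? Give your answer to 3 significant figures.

750 mg

The 2 doses were given 50.1, 23.6 minutes ago.
Total = 625·(1/2)^(50.1/48.3) + 625·(1/2)^(23.6/48.3)
      = 304.53 + 445.44 ≈ 749.97 mg.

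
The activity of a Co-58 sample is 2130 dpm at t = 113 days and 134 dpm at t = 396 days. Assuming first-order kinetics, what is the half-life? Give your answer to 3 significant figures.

Over Δt = 396 − 113 = 283 days, the level fell by a factor of 2130/134 ≈ 15.896.
n = log₂(15.896) ≈ 3.9905 half-lives, so t½ = 283/3.9905 ≈ 70.918 days.

70.9 days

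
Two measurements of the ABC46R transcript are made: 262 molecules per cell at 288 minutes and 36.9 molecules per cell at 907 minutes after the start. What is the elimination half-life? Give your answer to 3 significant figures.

Over Δt = 907 − 288 = 619 minutes, the level fell by a factor of 262/36.9 ≈ 7.1003.
n = log₂(7.1003) ≈ 2.8279 half-lives, so t½ = 619/2.8279 ≈ 218.89 minutes.

219 minutes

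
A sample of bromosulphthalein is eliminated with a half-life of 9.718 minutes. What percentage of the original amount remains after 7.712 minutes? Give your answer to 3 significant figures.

n = 7.712/9.718 ≈ 0.79358 half-lives.
Fraction remaining = (1/2)^0.79358 ≈ 0.57691, i.e. 57.691%.

57.7%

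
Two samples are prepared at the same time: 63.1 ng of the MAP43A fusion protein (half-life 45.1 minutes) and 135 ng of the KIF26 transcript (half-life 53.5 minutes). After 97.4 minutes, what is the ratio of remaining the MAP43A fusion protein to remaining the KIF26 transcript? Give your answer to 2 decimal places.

MAP43A fusion protein: 63.1 × (1/2)^(97.4/45.1) = 63.1 × (1/2)^2.1596 ≈ 14.122 ng.
KIF26 transcript: 135 × (1/2)^(97.4/53.5) = 135 × (1/2)^1.8206 ≈ 38.22 ng.
Ratio ≈ 14.122 / 38.22 ≈ 0.36951.

0.37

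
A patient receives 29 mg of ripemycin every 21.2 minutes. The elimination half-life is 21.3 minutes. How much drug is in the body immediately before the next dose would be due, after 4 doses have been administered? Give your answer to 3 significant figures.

The 4 doses were given 84.8, 63.6, 42.4, 21.2 minutes ago.
Total = 29·(1/2)^(84.8/21.3) + 29·(1/2)^(63.6/21.3) + 29·(1/2)^(42.4/21.3) + 29·(1/2)^(21.2/21.3)
      = 1.8362 + 3.6606 + 7.2973 + 14.547 ≈ 27.341 mg.

27.3 mg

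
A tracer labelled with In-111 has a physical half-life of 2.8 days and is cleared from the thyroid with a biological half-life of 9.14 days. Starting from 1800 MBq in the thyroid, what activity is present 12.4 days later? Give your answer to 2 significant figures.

1/t_eff = 1/t_phys + 1/t_biol = 1/2.8 + 1/9.14 = 0.46655 per day.
t_eff = 2.8 × 9.14 / (2.8 + 9.14) ≈ 2.1434 days.
Remaining = 1800 × (1/2)^(12.4/2.1434) = 1800 × (1/2)^5.7852 ≈ 32.639 MBq.

33 MBq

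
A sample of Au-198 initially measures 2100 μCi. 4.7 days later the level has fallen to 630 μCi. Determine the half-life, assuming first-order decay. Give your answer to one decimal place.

A/A₀ = 630/2100 ≈ 0.3.
n = log₂(3.3333) ≈ 1.737 half-lives elapsed in 4.7 days.
t½ = 4.7/1.737 ≈ 2.7059 days.

2.7 days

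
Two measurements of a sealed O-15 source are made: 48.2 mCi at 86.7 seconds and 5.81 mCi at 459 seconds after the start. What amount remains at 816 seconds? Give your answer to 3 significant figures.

0.764 mCi

Over Δt = 459 − 86.7 = 372.3 seconds, the level fell by a factor of 48.2/5.81 ≈ 8.296.
n = log₂(8.296) ≈ 3.0524 half-lives, so t½ = 372.3/3.0524 ≈ 121.97 seconds.
From t = 459 to t = 816: 5.81 × (1/2)^((816−459)/121.97) ≈ 0.76395 mCi.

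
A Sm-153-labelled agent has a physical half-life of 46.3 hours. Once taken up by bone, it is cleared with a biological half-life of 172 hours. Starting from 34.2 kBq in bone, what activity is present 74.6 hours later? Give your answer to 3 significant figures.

1/t_eff = 1/t_phys + 1/t_biol = 1/46.3 + 1/172 = 0.027412 per hour.
t_eff = 46.3 × 172 / (46.3 + 172) ≈ 36.48 hours.
Remaining = 34.2 × (1/2)^(74.6/36.48) = 34.2 × (1/2)^2.045 ≈ 8.2877 kBq.

8.29 kBq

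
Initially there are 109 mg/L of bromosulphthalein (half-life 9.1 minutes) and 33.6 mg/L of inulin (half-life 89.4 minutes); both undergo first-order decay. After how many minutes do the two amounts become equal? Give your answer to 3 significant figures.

Set 109·(1/2)^(t/9.1) = 33.6·(1/2)^(t/89.4).
Taking log₂: log₂(109/33.6) = t·(1/9.1 − 1/89.4).
log₂(3.244) = 1.6978; 1/9.1 − 1/89.4 = 0.098704.
t = 1.6978 / 0.098704 ≈ 17.201 minutes.

17.2 minutes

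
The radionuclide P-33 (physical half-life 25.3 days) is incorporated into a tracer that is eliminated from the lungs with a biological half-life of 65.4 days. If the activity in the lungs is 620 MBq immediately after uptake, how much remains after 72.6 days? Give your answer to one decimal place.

39.3 MBq

1/t_eff = 1/t_phys + 1/t_biol = 1/25.3 + 1/65.4 = 0.054816 per day.
t_eff = 25.3 × 65.4 / (25.3 + 65.4) ≈ 18.243 days.
Remaining = 620 × (1/2)^(72.6/18.243) = 620 × (1/2)^3.9797 ≈ 39.3 MBq.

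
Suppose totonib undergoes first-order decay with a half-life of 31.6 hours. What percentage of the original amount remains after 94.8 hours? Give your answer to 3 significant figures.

12.5%

n = 94.8/31.6 ≈ 3 half-lives.
Fraction remaining = (1/2)^3 ≈ 0.125, i.e. 12.5%.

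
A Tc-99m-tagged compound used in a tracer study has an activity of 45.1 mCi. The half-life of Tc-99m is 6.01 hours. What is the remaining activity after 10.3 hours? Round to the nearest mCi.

14 mCi

Number of half-lives: n = 10.3/6.01 ≈ 1.7138.
Remaining = 45.1 × (1/2)^1.7138 = 45.1 × 0.30485 ≈ 13.749 mCi.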